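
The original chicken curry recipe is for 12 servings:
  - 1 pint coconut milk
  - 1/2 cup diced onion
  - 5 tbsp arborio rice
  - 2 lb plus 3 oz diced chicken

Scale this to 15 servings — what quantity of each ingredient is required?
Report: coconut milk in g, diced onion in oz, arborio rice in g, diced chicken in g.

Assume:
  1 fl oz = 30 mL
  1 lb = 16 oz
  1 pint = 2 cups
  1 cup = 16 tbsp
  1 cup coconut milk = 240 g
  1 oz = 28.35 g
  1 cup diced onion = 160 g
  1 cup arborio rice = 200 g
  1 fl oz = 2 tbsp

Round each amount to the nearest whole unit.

Scaling factor: 15/12 = 5/4 = 1.25.
coconut milk: 1 pint × 5/4 × 2 cup/pint × 240 g/cup = 600 g
diced onion: 0.5 cup × 5/4 × 160 g/cup ÷ 28.35 g/oz ≈ 4 oz
arborio rice: 5 tbsp × 5/4 ÷ 16 tbsp/cup × 200 g/cup ≈ 78 g
diced chicken: (2 lb + 3 oz = 2.1875 lb) × 5/4 × 16 oz/lb × 28.35 g/oz ≈ 1240 g

coconut milk: 600 g; diced onion: 4 oz; arborio rice: 78 g; diced chicken: 1240 g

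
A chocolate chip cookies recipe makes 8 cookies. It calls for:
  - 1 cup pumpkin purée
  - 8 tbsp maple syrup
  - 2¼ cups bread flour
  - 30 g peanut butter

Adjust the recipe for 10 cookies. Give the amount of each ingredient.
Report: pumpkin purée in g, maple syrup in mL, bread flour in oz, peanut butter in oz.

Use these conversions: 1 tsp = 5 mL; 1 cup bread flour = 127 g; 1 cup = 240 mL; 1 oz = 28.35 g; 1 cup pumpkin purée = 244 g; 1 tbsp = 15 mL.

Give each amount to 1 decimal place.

Scaling factor: 10/8 = 5/4 = 1.25.
pumpkin purée: 1 cup × 5/4 × 244 g/cup = 305.0 g
maple syrup: 8 tbsp × 5/4 × 15 mL/tbsp = 150.0 mL
bread flour: 2.25 cup × 5/4 × 127 g/cup ÷ 28.35 g/oz ≈ 12.6 oz
peanut butter: 30 g × 5/4 ÷ 28.35 g/oz ≈ 1.3 oz

pumpkin purée: 305.0 g; maple syrup: 150.0 mL; bread flour: 12.6 oz; peanut butter: 1.3 oz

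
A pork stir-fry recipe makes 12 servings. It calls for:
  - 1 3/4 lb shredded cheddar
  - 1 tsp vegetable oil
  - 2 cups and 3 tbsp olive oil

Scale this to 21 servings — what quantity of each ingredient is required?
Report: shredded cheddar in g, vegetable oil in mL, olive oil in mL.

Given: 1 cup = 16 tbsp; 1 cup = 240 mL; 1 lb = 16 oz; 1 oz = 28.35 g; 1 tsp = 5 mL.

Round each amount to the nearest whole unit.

Scaling factor: 21/12 = 7/4 = 1.75.
shredded cheddar: 1.75 lb × 7/4 × 16 oz/lb × 28.35 g/oz ≈ 1389 g
vegetable oil: 1 tsp × 7/4 × 5 mL/tsp ≈ 9 mL
olive oil: (2 cup + 3 tbsp = 2.1875 cup) × 7/4 × 240 mL/cup ≈ 919 mL

shredded cheddar: 1389 g; vegetable oil: 9 mL; olive oil: 919 mL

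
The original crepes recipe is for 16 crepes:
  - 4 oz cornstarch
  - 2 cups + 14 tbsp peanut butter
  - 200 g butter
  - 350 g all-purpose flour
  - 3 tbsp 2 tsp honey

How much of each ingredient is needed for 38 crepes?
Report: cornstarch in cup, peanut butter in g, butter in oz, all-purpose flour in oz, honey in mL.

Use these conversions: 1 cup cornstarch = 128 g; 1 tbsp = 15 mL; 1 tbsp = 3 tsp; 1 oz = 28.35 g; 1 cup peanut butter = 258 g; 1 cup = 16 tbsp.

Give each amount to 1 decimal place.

cornstarch: 2.1 cup; peanut butter: 1761.7 g; butter: 16.8 oz; all-purpose flour: 29.3 oz; honey: 130.6 mL

Scaling factor: 38/16 = 19/8 = 2.375.
cornstarch: 4 oz × 19/8 × 28.35 g/oz ÷ 128 g/cup ≈ 2.1 cup
peanut butter: (2 cup + 14 tbsp = 2.875 cup) × 19/8 × 258 g/cup ≈ 1761.7 g
butter: 200 g × 19/8 ÷ 28.35 g/oz ≈ 16.8 oz
all-purpose flour: 350 g × 19/8 ÷ 28.35 g/oz ≈ 29.3 oz
honey: (3 tbsp + 2 tsp = 11/3 tbsp) × 19/8 × 15 mL/tbsp ≈ 130.6 mL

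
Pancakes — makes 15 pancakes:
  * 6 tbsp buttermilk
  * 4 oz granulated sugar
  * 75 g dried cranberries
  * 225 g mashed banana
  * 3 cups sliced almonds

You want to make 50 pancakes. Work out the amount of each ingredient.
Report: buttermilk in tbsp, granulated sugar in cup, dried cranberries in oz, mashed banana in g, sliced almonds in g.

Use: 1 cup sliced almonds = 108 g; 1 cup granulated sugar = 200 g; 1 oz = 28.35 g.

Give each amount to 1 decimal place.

buttermilk: 20.0 tbsp; granulated sugar: 1.9 cup; dried cranberries: 8.8 oz; mashed banana: 750.0 g; sliced almonds: 1080.0 g

Scaling factor: 50/15 = 10/3.
buttermilk: 6 tbsp × 10/3 = 20.0 tbsp
granulated sugar: 4 oz × 10/3 × 28.35 g/oz ÷ 200 g/cup ≈ 1.9 cup
dried cranberries: 75 g × 10/3 ÷ 28.35 g/oz ≈ 8.8 oz
mashed banana: 225 g × 10/3 = 750.0 g
sliced almonds: 3 cup × 10/3 × 108 g/cup = 1080.0 g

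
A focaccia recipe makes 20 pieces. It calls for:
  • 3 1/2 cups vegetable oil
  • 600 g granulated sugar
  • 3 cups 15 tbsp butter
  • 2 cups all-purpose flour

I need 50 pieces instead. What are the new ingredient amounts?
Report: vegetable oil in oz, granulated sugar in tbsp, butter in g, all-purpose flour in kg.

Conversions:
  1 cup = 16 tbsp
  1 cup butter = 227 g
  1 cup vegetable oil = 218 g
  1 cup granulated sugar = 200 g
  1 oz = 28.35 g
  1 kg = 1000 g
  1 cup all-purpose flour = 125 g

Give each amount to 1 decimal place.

Scaling factor: 50/20 = 5/2 = 2.5.
vegetable oil: 3.5 cup × 5/2 × 218 g/cup ÷ 28.35 g/oz ≈ 67.3 oz
granulated sugar: 600 g × 5/2 ÷ 200 g/cup × 16 tbsp/cup = 120.0 tbsp
butter: (3 cup + 15 tbsp = 3.9375 cup) × 5/2 × 227 g/cup ≈ 2234.5 g
all-purpose flour: 2 cup × 5/2 × 125 g/cup ÷ 1000 g/kg ≈ 0.6 kg

vegetable oil: 67.3 oz; granulated sugar: 120.0 tbsp; butter: 2234.5 g; all-purpose flour: 0.6 kg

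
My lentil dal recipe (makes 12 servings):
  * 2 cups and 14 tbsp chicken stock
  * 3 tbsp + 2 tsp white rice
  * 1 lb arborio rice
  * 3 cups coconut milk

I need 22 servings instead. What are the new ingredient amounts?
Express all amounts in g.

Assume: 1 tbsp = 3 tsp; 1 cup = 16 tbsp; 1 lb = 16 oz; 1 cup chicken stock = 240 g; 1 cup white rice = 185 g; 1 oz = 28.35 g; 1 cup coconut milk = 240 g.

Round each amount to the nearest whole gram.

Scaling factor: 22/12 = 11/6.
chicken stock: (2 cup + 14 tbsp = 2.875 cup) × 11/6 × 240 g/cup = 1265 g
white rice: (3 tbsp + 2 tsp = 11/3 tbsp) × 11/6 ÷ 16 tbsp/cup × 185 g/cup ≈ 78 g
arborio rice: 1 lb × 11/6 × 16 oz/lb × 28.35 g/oz ≈ 832 g
coconut milk: 3 cup × 11/6 × 240 g/cup = 1320 g

chicken stock: 1265 g; white rice: 78 g; arborio rice: 832 g; coconut milk: 1320 g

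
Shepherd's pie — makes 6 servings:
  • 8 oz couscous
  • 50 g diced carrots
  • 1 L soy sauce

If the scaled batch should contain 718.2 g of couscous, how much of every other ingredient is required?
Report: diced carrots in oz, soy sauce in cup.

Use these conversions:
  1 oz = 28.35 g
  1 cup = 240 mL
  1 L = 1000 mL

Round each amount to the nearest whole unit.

The original recipe has 226.8 g of couscous, so the scaling factor is 718.2 ÷ 226.8 = 19/6.
diced carrots: 50 g × 19/6 ÷ 28.35 g/oz ≈ 6 oz
soy sauce: 1 L × 19/6 × 1000 mL/L ÷ 240 mL/cup ≈ 13 cup

diced carrots: 6 oz; soy sauce: 13 cup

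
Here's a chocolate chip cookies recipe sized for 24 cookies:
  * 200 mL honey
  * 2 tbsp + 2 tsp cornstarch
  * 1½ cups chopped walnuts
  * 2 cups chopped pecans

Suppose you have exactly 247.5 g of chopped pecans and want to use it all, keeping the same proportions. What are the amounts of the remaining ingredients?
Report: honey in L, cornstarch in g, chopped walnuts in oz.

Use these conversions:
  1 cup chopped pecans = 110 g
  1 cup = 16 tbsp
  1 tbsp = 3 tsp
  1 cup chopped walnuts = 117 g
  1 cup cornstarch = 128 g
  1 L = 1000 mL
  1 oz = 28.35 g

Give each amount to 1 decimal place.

The original recipe has 220 g of chopped pecans, so the scaling factor is 247.5 ÷ 220 = 9/8 = 1.125.
honey: 200 mL × 9/8 ÷ 1000 mL/L ≈ 0.2 L
cornstarch: (2 tbsp + 2 tsp = 8/3 tbsp) × 9/8 ÷ 16 tbsp/cup × 128 g/cup = 24.0 g
chopped walnuts: 1.5 cup × 9/8 × 117 g/cup ÷ 28.35 g/oz ≈ 7.0 oz

honey: 0.2 L; cornstarch: 24.0 g; chopped walnuts: 7.0 oz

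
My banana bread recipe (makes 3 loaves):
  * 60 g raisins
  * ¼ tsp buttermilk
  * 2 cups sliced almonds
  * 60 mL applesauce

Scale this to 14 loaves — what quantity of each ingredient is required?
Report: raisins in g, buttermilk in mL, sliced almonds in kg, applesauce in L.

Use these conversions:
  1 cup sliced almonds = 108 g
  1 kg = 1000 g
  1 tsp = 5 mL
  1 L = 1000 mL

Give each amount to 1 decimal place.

Scaling factor: 14/3.
raisins: 60 g × 14/3 = 280.0 g
buttermilk: 0.25 tsp × 14/3 × 5 mL/tsp ≈ 5.8 mL
sliced almonds: 2 cup × 14/3 × 108 g/cup ÷ 1000 g/kg ≈ 1.0 kg
applesauce: 60 mL × 14/3 ÷ 1000 mL/L ≈ 0.3 L

raisins: 280.0 g; buttermilk: 5.8 mL; sliced almonds: 1.0 kg; applesauce: 0.3 L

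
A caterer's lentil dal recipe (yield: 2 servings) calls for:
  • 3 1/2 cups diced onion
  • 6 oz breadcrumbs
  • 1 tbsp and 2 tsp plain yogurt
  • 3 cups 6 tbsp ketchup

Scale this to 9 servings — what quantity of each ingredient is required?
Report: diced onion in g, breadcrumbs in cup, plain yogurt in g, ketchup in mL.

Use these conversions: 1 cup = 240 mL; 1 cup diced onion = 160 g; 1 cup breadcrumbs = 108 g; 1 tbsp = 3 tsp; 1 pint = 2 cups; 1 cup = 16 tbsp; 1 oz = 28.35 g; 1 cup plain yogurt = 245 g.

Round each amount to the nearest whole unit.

Scaling factor: 9/2 = 4.5.
diced onion: 3.5 cup × 9/2 × 160 g/cup = 2520 g
breadcrumbs: 6 oz × 9/2 × 28.35 g/oz ÷ 108 g/cup ≈ 7 cup
plain yogurt: (1 tbsp + 2 tsp = 5/3 tbsp) × 9/2 ÷ 16 tbsp/cup × 245 g/cup ≈ 115 g
ketchup: (3 cup + 6 tbsp = 3.375 cup) × 9/2 × 240 mL/cup = 3645 mL

diced onion: 2520 g; breadcrumbs: 7 cup; plain yogurt: 115 g; ketchup: 3645 mL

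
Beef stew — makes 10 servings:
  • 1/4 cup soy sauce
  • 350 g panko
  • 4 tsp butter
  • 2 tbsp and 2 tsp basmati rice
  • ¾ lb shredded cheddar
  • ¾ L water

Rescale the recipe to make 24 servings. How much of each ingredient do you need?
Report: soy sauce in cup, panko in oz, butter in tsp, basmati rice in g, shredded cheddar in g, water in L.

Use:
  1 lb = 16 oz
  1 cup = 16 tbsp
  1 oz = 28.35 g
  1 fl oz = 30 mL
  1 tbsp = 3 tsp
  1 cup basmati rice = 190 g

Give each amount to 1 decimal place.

soy sauce: 0.6 cup; panko: 29.6 oz; butter: 9.6 tsp; basmati rice: 76.0 g; shredded cheddar: 816.5 g; water: 1.8 L

Scaling factor: 24/10 = 12/5 = 2.4.
soy sauce: 0.25 cup × 12/5 = 0.6 cup
panko: 350 g × 12/5 ÷ 28.35 g/oz ≈ 29.6 oz
butter: 4 tsp × 12/5 = 9.6 tsp
basmati rice: (2 tbsp + 2 tsp = 8/3 tbsp) × 12/5 ÷ 16 tbsp/cup × 190 g/cup = 76.0 g
shredded cheddar: 0.75 lb × 12/5 × 16 oz/lb × 28.35 g/oz ≈ 816.5 g
water: 0.75 L × 12/5 = 1.8 L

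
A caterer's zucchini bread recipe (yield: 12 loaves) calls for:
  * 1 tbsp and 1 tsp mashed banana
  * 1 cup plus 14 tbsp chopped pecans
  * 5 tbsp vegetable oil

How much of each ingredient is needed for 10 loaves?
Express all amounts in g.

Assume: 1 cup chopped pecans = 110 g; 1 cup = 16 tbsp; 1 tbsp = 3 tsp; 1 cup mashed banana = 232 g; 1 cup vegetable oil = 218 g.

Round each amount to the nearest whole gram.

mashed banana: 16 g; chopped pecans: 172 g; vegetable oil: 57 g

Scaling factor: 10/12 = 5/6.
mashed banana: (1 tbsp + 1 tsp = 4/3 tbsp) × 5/6 ÷ 16 tbsp/cup × 232 g/cup ≈ 16 g
chopped pecans: (1 cup + 14 tbsp = 1.875 cup) × 5/6 × 110 g/cup ≈ 172 g
vegetable oil: 5 tbsp × 5/6 ÷ 16 tbsp/cup × 218 g/cup ≈ 57 g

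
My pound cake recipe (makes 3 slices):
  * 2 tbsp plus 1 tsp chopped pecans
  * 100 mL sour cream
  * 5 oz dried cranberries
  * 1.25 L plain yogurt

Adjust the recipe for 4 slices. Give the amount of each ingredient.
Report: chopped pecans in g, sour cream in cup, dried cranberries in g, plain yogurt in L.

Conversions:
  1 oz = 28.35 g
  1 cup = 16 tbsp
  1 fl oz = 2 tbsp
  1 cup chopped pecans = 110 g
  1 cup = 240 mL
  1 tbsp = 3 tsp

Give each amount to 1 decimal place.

chopped pecans: 21.4 g; sour cream: 0.6 cup; dried cranberries: 189.0 g; plain yogurt: 1.7 L

Scaling factor: 4/3.
chopped pecans: (2 tbsp + 1 tsp = 7/3 tbsp) × 4/3 ÷ 16 tbsp/cup × 110 g/cup ≈ 21.4 g
sour cream: 100 mL × 4/3 ÷ 240 mL/cup ≈ 0.6 cup
dried cranberries: 5 oz × 4/3 × 28.35 g/oz = 189.0 g
plain yogurt: 1.25 L × 4/3 ≈ 1.7 L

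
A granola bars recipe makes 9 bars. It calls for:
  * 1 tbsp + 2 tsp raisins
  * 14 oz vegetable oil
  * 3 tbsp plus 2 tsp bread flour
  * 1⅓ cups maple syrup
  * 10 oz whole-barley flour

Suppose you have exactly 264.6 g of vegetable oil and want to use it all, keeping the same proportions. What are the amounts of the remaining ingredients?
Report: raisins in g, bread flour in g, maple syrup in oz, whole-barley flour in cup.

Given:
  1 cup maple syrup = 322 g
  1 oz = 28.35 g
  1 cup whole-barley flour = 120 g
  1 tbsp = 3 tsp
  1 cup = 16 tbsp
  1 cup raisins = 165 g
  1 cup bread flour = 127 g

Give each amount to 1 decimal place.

raisins: 11.5 g; bread flour: 19.4 g; maple syrup: 10.1 oz; whole-barley flour: 1.6 cup

The original recipe has 396.9 g of vegetable oil, so the scaling factor is 264.6 ÷ 396.9 = 2/3.
raisins: (1 tbsp + 2 tsp = 5/3 tbsp) × 2/3 ÷ 16 tbsp/cup × 165 g/cup ≈ 11.5 g
bread flour: (3 tbsp + 2 tsp = 11/3 tbsp) × 2/3 ÷ 16 tbsp/cup × 127 g/cup ≈ 19.4 g
maple syrup: 4/3 cup × 2/3 × 322 g/cup ÷ 28.35 g/oz ≈ 10.1 oz
whole-barley flour: 10 oz × 2/3 × 28.35 g/oz ÷ 120 g/cup ≈ 1.6 cup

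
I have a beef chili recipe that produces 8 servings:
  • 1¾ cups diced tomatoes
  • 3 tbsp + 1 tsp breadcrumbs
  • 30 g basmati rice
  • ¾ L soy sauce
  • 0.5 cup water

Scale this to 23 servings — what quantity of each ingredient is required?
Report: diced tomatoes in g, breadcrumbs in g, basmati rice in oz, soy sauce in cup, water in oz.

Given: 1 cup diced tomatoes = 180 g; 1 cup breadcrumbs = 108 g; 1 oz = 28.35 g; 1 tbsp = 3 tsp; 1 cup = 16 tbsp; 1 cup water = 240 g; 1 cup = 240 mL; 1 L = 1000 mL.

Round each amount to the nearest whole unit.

Scaling factor: 23/8 = 2.875.
diced tomatoes: 1.75 cup × 23/8 × 180 g/cup ≈ 906 g
breadcrumbs: (3 tbsp + 1 tsp = 10/3 tbsp) × 23/8 ÷ 16 tbsp/cup × 108 g/cup ≈ 65 g
basmati rice: 30 g × 23/8 ÷ 28.35 g/oz ≈ 3 oz
soy sauce: 0.75 L × 23/8 × 1000 mL/L ÷ 240 mL/cup ≈ 9 cup
water: 0.5 cup × 23/8 × 240 g/cup ÷ 28.35 g/oz ≈ 12 oz

diced tomatoes: 906 g; breadcrumbs: 65 g; basmati rice: 3 oz; soy sauce: 9 cup; water: 12 oz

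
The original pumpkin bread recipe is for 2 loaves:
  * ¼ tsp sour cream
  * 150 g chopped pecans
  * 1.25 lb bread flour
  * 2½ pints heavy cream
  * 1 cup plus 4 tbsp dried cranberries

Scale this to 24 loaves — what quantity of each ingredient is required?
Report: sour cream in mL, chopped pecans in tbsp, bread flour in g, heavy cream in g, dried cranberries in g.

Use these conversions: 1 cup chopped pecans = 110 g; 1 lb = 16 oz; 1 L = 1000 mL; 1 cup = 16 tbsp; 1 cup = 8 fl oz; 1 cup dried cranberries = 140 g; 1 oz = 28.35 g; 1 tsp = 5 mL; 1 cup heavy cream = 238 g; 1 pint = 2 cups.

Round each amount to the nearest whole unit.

Scaling factor: 24/2 = 12.
sour cream: 0.25 tsp × 12 × 5 mL/tsp = 15 mL
chopped pecans: 150 g × 12 ÷ 110 g/cup × 16 tbsp/cup ≈ 262 tbsp
bread flour: 1.25 lb × 12 × 16 oz/lb × 28.35 g/oz = 6804 g
heavy cream: 2.5 pint × 12 × 2 cup/pint × 238 g/cup = 14280 g
dried cranberries: (1 cup + 4 tbsp = 1.25 cup) × 12 × 140 g/cup = 2100 g

sour cream: 15 mL; chopped pecans: 262 tbsp; bread flour: 6804 g; heavy cream: 14280 g; dried cranberries: 2100 g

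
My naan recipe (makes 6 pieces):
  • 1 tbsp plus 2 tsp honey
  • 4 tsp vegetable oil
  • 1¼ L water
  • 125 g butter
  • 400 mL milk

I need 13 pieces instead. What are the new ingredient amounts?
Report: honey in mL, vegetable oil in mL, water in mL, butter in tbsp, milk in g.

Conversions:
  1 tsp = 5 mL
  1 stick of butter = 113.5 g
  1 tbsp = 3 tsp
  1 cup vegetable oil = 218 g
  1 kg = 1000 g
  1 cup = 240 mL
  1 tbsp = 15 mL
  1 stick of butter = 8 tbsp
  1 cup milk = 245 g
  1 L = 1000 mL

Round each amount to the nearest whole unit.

honey: 54 mL; vegetable oil: 43 mL; water: 2708 mL; butter: 19 tbsp; milk: 885 g

Scaling factor: 13/6.
honey: (1 tbsp + 2 tsp = 5/3 tbsp) × 13/6 × 15 mL/tbsp ≈ 54 mL
vegetable oil: 4 tsp × 13/6 × 5 mL/tsp ≈ 43 mL
water: 1.25 L × 13/6 × 1000 mL/L ≈ 2708 mL
butter: 125 g × 13/6 ÷ 113.5 g/stick × 8 tbsp/stick ≈ 19 tbsp
milk: 400 mL × 13/6 ÷ 240 mL/cup × 245 g/cup ≈ 885 g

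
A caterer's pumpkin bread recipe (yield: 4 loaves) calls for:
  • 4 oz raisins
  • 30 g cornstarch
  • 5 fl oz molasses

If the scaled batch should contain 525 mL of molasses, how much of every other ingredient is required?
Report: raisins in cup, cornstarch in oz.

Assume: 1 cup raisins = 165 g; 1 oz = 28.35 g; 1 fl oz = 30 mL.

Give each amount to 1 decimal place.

raisins: 2.4 cup; cornstarch: 3.7 oz

The original recipe has 150 mL of molasses, so the scaling factor is 525 ÷ 150 = 7/2 = 3.5.
raisins: 4 oz × 7/2 × 28.35 g/oz ÷ 165 g/cup ≈ 2.4 cup
cornstarch: 30 g × 7/2 ÷ 28.35 g/oz ≈ 3.7 oz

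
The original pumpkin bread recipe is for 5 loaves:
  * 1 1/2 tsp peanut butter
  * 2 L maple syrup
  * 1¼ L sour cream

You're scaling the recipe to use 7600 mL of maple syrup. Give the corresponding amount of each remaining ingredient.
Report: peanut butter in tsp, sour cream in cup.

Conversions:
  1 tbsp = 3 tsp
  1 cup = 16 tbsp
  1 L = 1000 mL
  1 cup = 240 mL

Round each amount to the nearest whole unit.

peanut butter: 6 tsp; sour cream: 20 cup

The original recipe has 2000 mL of maple syrup, so the scaling factor is 7600 ÷ 2000 = 19/5 = 3.8.
peanut butter: 1.5 tsp × 19/5 ≈ 6 tsp
sour cream: 1.25 L × 19/5 × 1000 mL/L ÷ 240 mL/cup ≈ 20 cup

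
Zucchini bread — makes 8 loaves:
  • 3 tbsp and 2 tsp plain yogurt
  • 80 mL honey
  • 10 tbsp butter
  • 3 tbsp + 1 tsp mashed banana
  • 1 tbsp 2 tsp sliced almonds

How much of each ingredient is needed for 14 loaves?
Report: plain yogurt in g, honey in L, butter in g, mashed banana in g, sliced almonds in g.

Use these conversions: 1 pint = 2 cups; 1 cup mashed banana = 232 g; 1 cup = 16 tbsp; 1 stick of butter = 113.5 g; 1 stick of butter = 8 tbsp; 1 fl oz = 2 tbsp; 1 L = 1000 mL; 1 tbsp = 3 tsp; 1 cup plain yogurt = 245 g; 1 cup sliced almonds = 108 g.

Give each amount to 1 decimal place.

Scaling factor: 14/8 = 7/4 = 1.75.
plain yogurt: (3 tbsp + 2 tsp = 11/3 tbsp) × 7/4 ÷ 16 tbsp/cup × 245 g/cup ≈ 98.3 g
honey: 80 mL × 7/4 ÷ 1000 mL/L ≈ 0.1 L
butter: 10 tbsp × 7/4 ÷ 8 tbsp/stick × 113.5 g/stick ≈ 248.3 g
mashed banana: (3 tbsp + 1 tsp = 10/3 tbsp) × 7/4 ÷ 16 tbsp/cup × 232 g/cup ≈ 84.6 g
sliced almonds: (1 tbsp + 2 tsp = 5/3 tbsp) × 7/4 ÷ 16 tbsp/cup × 108 g/cup ≈ 19.7 g

plain yogurt: 98.3 g; honey: 0.1 L; butter: 248.3 g; mashed banana: 84.6 g; sliced almonds: 19.7 g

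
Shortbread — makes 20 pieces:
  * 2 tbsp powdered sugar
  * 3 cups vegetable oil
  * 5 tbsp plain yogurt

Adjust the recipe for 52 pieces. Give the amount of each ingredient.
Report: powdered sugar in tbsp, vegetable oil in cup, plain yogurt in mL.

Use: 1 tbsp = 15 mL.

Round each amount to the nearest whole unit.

Scaling factor: 52/20 = 13/5 = 2.6.
powdered sugar: 2 tbsp × 13/5 ≈ 5 tbsp
vegetable oil: 3 cup × 13/5 ≈ 8 cup
plain yogurt: 5 tbsp × 13/5 × 15 mL/tbsp = 195 mL

powdered sugar: 5 tbsp; vegetable oil: 8 cup; plain yogurt: 195 mL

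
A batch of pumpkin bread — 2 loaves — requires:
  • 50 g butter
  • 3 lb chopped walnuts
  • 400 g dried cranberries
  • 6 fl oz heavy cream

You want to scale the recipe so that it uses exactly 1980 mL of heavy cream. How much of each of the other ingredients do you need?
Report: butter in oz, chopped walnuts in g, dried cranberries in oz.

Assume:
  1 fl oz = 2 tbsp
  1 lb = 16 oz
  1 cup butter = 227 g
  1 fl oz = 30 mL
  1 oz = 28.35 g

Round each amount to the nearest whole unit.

The original recipe has 180 mL of heavy cream, so the scaling factor is 1980 ÷ 180 = 11.
butter: 50 g × 11 ÷ 28.35 g/oz ≈ 19 oz
chopped walnuts: 3 lb × 11 × 16 oz/lb × 28.35 g/oz ≈ 14969 g
dried cranberries: 400 g × 11 ÷ 28.35 g/oz ≈ 155 oz

butter: 19 oz; chopped walnuts: 14969 g; dried cranberries: 155 oz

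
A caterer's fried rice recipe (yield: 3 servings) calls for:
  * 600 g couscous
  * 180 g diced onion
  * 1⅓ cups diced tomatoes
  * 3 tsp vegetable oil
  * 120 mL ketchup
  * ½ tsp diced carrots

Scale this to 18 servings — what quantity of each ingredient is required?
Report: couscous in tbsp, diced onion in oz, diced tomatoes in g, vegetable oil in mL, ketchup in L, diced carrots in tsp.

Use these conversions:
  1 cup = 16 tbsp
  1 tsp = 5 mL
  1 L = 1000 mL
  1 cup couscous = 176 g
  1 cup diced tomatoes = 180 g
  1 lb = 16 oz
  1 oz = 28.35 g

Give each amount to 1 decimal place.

Scaling factor: 18/3 = 6.
couscous: 600 g × 6 ÷ 176 g/cup × 16 tbsp/cup ≈ 327.3 tbsp
diced onion: 180 g × 6 ÷ 28.35 g/oz ≈ 38.1 oz
diced tomatoes: 4/3 cup × 6 × 180 g/cup = 1440.0 g
vegetable oil: 3 tsp × 6 × 5 mL/tsp = 90.0 mL
ketchup: 120 mL × 6 ÷ 1000 mL/L ≈ 0.7 L
diced carrots: 0.5 tsp × 6 = 3.0 tsp

couscous: 327.3 tbsp; diced onion: 38.1 oz; diced tomatoes: 1440.0 g; vegetable oil: 90.0 mL; ketchup: 0.7 L; diced carrots: 3.0 tsp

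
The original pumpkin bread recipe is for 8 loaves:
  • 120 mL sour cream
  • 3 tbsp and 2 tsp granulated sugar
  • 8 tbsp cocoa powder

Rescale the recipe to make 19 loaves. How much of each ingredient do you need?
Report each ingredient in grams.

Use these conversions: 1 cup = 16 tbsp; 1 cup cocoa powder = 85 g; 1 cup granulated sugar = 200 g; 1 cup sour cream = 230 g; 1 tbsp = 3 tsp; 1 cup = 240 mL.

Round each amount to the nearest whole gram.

Scaling factor: 19/8 = 2.375.
sour cream: 120 mL × 19/8 ÷ 240 mL/cup × 230 g/cup ≈ 273 g
granulated sugar: (3 tbsp + 2 tsp = 11/3 tbsp) × 19/8 ÷ 16 tbsp/cup × 200 g/cup ≈ 109 g
cocoa powder: 8 tbsp × 19/8 ÷ 16 tbsp/cup × 85 g/cup ≈ 101 g

sour cream: 273 g; granulated sugar: 109 g; cocoa powder: 101 g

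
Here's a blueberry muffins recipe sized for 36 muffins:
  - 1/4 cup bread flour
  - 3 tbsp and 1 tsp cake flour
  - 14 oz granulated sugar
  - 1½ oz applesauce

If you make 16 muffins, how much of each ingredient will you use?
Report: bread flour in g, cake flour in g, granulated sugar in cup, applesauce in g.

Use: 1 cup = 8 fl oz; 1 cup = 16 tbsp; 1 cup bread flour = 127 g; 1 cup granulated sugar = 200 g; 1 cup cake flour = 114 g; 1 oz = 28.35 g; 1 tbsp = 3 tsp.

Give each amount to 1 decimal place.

bread flour: 14.1 g; cake flour: 10.6 g; granulated sugar: 0.9 cup; applesauce: 18.9 g

Scaling factor: 16/36 = 4/9.
bread flour: 0.25 cup × 4/9 × 127 g/cup ≈ 14.1 g
cake flour: (3 tbsp + 1 tsp = 10/3 tbsp) × 4/9 ÷ 16 tbsp/cup × 114 g/cup ≈ 10.6 g
granulated sugar: 14 oz × 4/9 × 28.35 g/oz ÷ 200 g/cup ≈ 0.9 cup
applesauce: 1.5 oz × 4/9 × 28.35 g/oz = 18.9 g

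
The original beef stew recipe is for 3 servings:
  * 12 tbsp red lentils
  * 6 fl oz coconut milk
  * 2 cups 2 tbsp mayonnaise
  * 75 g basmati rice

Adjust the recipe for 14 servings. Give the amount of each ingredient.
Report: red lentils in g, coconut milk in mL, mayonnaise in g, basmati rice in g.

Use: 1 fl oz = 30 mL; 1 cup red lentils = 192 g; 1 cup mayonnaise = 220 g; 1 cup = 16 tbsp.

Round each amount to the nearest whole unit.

red lentils: 672 g; coconut milk: 840 mL; mayonnaise: 2182 g; basmati rice: 350 g

Scaling factor: 14/3.
red lentils: 12 tbsp × 14/3 ÷ 16 tbsp/cup × 192 g/cup = 672 g
coconut milk: 6 fl oz × 14/3 × 30 mL/fl oz = 840 mL
mayonnaise: (2 cup + 2 tbsp = 2.125 cup) × 14/3 × 220 g/cup ≈ 2182 g
basmati rice: 75 g × 14/3 = 350 g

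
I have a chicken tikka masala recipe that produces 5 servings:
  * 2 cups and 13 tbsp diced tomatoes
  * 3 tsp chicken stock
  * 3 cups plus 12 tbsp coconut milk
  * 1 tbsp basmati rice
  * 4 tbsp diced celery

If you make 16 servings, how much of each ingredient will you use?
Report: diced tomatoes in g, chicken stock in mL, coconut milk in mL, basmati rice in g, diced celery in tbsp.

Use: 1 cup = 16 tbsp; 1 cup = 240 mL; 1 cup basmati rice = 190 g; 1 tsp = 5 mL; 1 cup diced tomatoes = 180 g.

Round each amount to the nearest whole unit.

diced tomatoes: 1620 g; chicken stock: 48 mL; coconut milk: 2880 mL; basmati rice: 38 g; diced celery: 13 tbsp

Scaling factor: 16/5 = 3.2.
diced tomatoes: (2 cup + 13 tbsp = 2.8125 cup) × 16/5 × 180 g/cup = 1620 g
chicken stock: 3 tsp × 16/5 × 5 mL/tsp = 48 mL
coconut milk: (3 cup + 12 tbsp = 3.75 cup) × 16/5 × 240 mL/cup = 2880 mL
basmati rice: 1 tbsp × 16/5 ÷ 16 tbsp/cup × 190 g/cup = 38 g
diced celery: 4 tbsp × 16/5 ≈ 13 tbsp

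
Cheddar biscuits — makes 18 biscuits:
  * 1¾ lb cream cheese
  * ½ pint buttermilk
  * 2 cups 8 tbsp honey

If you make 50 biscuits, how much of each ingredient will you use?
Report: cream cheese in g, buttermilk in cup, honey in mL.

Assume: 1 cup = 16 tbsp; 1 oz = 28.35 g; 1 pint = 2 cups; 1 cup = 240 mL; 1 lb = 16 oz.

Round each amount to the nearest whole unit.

Scaling factor: 50/18 = 25/9.
cream cheese: 1.75 lb × 25/9 × 16 oz/lb × 28.35 g/oz = 2205 g
buttermilk: 0.5 pint × 25/9 × 2 cup/pint ≈ 3 cup
honey: (2 cup + 8 tbsp = 2.5 cup) × 25/9 × 240 mL/cup ≈ 1667 mL

cream cheese: 2205 g; buttermilk: 3 cup; honey: 1667 mL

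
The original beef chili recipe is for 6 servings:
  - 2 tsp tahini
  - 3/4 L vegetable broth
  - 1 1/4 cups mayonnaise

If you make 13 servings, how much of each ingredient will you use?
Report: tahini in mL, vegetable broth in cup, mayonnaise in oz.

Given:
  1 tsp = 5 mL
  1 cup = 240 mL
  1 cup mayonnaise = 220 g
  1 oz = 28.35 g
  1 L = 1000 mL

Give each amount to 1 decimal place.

tahini: 21.7 mL; vegetable broth: 6.8 cup; mayonnaise: 21.0 oz

Scaling factor: 13/6.
tahini: 2 tsp × 13/6 × 5 mL/tsp ≈ 21.7 mL
vegetable broth: 0.75 L × 13/6 × 1000 mL/L ÷ 240 mL/cup ≈ 6.8 cup
mayonnaise: 1.25 cup × 13/6 × 220 g/cup ÷ 28.35 g/oz ≈ 21.0 oz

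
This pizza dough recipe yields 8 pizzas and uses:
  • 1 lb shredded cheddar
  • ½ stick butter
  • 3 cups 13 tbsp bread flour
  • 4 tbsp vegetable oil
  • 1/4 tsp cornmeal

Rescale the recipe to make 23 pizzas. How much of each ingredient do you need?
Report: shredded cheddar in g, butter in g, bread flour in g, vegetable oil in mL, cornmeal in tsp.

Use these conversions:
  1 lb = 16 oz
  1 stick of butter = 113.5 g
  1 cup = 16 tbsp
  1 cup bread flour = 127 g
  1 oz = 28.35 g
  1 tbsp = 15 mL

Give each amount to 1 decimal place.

Scaling factor: 23/8 = 2.875.
shredded cheddar: 1 lb × 23/8 × 16 oz/lb × 28.35 g/oz = 1304.1 g
butter: 0.5 stick × 23/8 × 113.5 g/stick ≈ 163.2 g
bread flour: (3 cup + 13 tbsp = 3.8125 cup) × 23/8 × 127 g/cup ≈ 1392.0 g
vegetable oil: 4 tbsp × 23/8 × 15 mL/tbsp = 172.5 mL
cornmeal: 0.25 tsp × 23/8 ≈ 0.7 tsp

shredded cheddar: 1304.1 g; butter: 163.2 g; bread flour: 1392.0 g; vegetable oil: 172.5 mL; cornmeal: 0.7 tsp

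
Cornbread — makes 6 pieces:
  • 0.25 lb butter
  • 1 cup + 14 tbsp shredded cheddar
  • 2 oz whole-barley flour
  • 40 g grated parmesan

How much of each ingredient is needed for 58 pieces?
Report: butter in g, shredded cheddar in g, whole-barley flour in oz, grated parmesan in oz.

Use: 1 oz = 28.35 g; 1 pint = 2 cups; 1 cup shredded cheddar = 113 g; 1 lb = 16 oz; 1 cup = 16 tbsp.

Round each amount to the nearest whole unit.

Scaling factor: 58/6 = 29/3.
butter: 0.25 lb × 29/3 × 16 oz/lb × 28.35 g/oz ≈ 1096 g
shredded cheddar: (1 cup + 14 tbsp = 1.875 cup) × 29/3 × 113 g/cup ≈ 2048 g
whole-barley flour: 2 oz × 29/3 ≈ 19 oz
grated parmesan: 40 g × 29/3 ÷ 28.35 g/oz ≈ 14 oz

butter: 1096 g; shredded cheddar: 2048 g; whole-barley flour: 19 oz; grated parmesan: 14 oz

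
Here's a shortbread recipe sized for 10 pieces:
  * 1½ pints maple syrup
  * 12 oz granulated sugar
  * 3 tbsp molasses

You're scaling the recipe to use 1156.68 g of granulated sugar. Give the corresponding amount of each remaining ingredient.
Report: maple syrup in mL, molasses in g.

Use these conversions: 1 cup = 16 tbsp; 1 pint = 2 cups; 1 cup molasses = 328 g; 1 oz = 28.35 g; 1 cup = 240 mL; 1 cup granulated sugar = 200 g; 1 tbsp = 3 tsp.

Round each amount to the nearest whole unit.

The original recipe has 340.2 g of granulated sugar, so the scaling factor is 1156.68 ÷ 340.2 = 17/5 = 3.4.
maple syrup: 1.5 pint × 17/5 × 2 cup/pint × 240 mL/cup = 2448 mL
molasses: 3 tbsp × 17/5 ÷ 16 tbsp/cup × 328 g/cup ≈ 209 g

maple syrup: 2448 mL; molasses: 209 g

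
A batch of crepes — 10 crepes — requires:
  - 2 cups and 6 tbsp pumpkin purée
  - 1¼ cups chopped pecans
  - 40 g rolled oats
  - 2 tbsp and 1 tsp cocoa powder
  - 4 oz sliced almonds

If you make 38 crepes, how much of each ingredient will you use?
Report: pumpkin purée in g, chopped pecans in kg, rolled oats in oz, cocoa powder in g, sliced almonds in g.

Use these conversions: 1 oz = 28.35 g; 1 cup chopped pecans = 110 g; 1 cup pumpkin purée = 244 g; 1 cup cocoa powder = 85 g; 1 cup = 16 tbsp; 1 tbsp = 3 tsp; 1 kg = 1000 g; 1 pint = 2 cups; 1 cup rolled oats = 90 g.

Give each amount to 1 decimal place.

Scaling factor: 38/10 = 19/5 = 3.8.
pumpkin purée: (2 cup + 6 tbsp = 2.375 cup) × 19/5 × 244 g/cup = 2202.1 g
chopped pecans: 1.25 cup × 19/5 × 110 g/cup ÷ 1000 g/kg ≈ 0.5 kg
rolled oats: 40 g × 19/5 ÷ 28.35 g/oz ≈ 5.4 oz
cocoa powder: (2 tbsp + 1 tsp = 7/3 tbsp) × 19/5 ÷ 16 tbsp/cup × 85 g/cup ≈ 47.1 g
sliced almonds: 4 oz × 19/5 × 28.35 g/oz ≈ 430.9 g

pumpkin purée: 2202.1 g; chopped pecans: 0.5 kg; rolled oats: 5.4 oz; cocoa powder: 47.1 g; sliced almonds: 430.9 g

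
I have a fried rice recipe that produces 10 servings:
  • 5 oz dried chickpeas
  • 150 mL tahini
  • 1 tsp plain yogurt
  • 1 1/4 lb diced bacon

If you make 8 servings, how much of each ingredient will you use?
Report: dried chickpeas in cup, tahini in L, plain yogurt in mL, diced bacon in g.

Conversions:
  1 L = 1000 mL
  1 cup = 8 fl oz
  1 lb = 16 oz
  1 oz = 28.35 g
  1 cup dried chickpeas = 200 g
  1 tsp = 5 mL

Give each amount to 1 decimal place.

Scaling factor: 8/10 = 4/5 = 0.8.
dried chickpeas: 5 oz × 4/5 × 28.35 g/oz ÷ 200 g/cup ≈ 0.6 cup
tahini: 150 mL × 4/5 ÷ 1000 mL/L ≈ 0.1 L
plain yogurt: 1 tsp × 4/5 × 5 mL/tsp = 4.0 mL
diced bacon: 1.25 lb × 4/5 × 16 oz/lb × 28.35 g/oz = 453.6 g

dried chickpeas: 0.6 cup; tahini: 0.1 L; plain yogurt: 4.0 mL; diced bacon: 453.6 g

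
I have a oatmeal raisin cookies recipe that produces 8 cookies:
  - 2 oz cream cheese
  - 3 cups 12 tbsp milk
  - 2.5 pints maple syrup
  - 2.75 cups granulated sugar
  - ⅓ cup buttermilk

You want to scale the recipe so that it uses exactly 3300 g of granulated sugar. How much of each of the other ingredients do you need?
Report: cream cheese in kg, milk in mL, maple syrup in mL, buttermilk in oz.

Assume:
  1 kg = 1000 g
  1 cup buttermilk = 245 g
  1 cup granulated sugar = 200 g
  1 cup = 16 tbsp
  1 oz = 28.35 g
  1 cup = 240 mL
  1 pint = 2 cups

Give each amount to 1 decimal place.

cream cheese: 0.3 kg; milk: 5400.0 mL; maple syrup: 7200.0 mL; buttermilk: 17.3 oz

The original recipe has 550 g of granulated sugar, so the scaling factor is 3300 ÷ 550 = 6.
cream cheese: 2 oz × 6 × 28.35 g/oz ÷ 1000 g/kg ≈ 0.3 kg
milk: (3 cup + 12 tbsp = 3.75 cup) × 6 × 240 mL/cup = 5400.0 mL
maple syrup: 2.5 pint × 6 × 2 cup/pint × 240 mL/cup = 7200.0 mL
buttermilk: 1/3 cup × 6 × 245 g/cup ÷ 28.35 g/oz ≈ 17.3 oz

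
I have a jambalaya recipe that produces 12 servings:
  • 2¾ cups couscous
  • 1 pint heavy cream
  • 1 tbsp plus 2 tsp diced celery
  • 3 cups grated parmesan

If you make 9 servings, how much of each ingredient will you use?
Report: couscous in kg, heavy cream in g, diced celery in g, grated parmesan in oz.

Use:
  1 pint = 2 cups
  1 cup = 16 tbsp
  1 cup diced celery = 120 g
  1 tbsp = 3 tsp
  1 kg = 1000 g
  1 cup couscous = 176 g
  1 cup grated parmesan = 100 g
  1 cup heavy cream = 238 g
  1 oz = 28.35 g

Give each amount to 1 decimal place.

couscous: 0.4 kg; heavy cream: 357.0 g; diced celery: 9.4 g; grated parmesan: 7.9 oz

Scaling factor: 9/12 = 3/4 = 0.75.
couscous: 2.75 cup × 3/4 × 176 g/cup ÷ 1000 g/kg ≈ 0.4 kg
heavy cream: 1 pint × 3/4 × 2 cup/pint × 238 g/cup = 357.0 g
diced celery: (1 tbsp + 2 tsp = 5/3 tbsp) × 3/4 ÷ 16 tbsp/cup × 120 g/cup ≈ 9.4 g
grated parmesan: 3 cup × 3/4 × 100 g/cup ÷ 28.35 g/oz ≈ 7.9 oz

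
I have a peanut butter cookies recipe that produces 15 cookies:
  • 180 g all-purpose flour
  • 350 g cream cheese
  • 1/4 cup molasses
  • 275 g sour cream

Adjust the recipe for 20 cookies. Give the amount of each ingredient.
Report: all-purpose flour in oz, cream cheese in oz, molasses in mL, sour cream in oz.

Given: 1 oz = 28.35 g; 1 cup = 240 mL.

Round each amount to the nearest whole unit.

all-purpose flour: 8 oz; cream cheese: 16 oz; molasses: 80 mL; sour cream: 13 oz

Scaling factor: 20/15 = 4/3.
all-purpose flour: 180 g × 4/3 ÷ 28.35 g/oz ≈ 8 oz
cream cheese: 350 g × 4/3 ÷ 28.35 g/oz ≈ 16 oz
molasses: 0.25 cup × 4/3 × 240 mL/cup = 80 mL
sour cream: 275 g × 4/3 ÷ 28.35 g/oz ≈ 13 oz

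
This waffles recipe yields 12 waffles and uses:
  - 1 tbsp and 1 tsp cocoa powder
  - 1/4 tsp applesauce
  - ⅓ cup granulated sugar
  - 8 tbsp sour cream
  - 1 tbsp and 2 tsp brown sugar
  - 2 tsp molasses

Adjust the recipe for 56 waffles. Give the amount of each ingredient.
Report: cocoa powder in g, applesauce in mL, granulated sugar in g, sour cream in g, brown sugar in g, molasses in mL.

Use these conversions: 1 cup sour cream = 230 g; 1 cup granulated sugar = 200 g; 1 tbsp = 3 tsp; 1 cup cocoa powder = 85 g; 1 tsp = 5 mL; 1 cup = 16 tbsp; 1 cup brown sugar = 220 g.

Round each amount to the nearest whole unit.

Scaling factor: 56/12 = 14/3.
cocoa powder: (1 tbsp + 1 tsp = 4/3 tbsp) × 14/3 ÷ 16 tbsp/cup × 85 g/cup ≈ 33 g
applesauce: 0.25 tsp × 14/3 × 5 mL/tsp ≈ 6 mL
granulated sugar: 1/3 cup × 14/3 × 200 g/cup ≈ 311 g
sour cream: 8 tbsp × 14/3 ÷ 16 tbsp/cup × 230 g/cup ≈ 537 g
brown sugar: (1 tbsp + 2 tsp = 5/3 tbsp) × 14/3 ÷ 16 tbsp/cup × 220 g/cup ≈ 107 g
molasses: 2 tsp × 14/3 × 5 mL/tsp ≈ 47 mL

cocoa powder: 33 g; applesauce: 6 mL; granulated sugar: 311 g; sour cream: 537 g; brown sugar: 107 g; molasses: 47 mL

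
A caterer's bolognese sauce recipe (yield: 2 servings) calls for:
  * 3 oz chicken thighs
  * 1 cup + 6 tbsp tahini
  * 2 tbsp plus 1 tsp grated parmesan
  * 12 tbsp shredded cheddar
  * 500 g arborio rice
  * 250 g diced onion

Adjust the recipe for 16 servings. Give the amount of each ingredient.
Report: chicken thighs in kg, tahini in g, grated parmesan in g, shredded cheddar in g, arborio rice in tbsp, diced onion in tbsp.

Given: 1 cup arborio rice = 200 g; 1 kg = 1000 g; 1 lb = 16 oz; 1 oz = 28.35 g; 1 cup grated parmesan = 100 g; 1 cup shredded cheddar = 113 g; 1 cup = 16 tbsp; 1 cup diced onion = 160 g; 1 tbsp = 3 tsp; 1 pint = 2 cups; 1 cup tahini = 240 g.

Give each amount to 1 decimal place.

chicken thighs: 0.7 kg; tahini: 2640.0 g; grated parmesan: 116.7 g; shredded cheddar: 678.0 g; arborio rice: 320.0 tbsp; diced onion: 200.0 tbsp

Scaling factor: 16/2 = 8.
chicken thighs: 3 oz × 8 × 28.35 g/oz ÷ 1000 g/kg ≈ 0.7 kg
tahini: (1 cup + 6 tbsp = 1.375 cup) × 8 × 240 g/cup = 2640.0 g
grated parmesan: (2 tbsp + 1 tsp = 7/3 tbsp) × 8 ÷ 16 tbsp/cup × 100 g/cup ≈ 116.7 g
shredded cheddar: 12 tbsp × 8 ÷ 16 tbsp/cup × 113 g/cup = 678.0 g
arborio rice: 500 g × 8 ÷ 200 g/cup × 16 tbsp/cup = 320.0 tbsp
diced onion: 250 g × 8 ÷ 160 g/cup × 16 tbsp/cup = 200.0 tbsp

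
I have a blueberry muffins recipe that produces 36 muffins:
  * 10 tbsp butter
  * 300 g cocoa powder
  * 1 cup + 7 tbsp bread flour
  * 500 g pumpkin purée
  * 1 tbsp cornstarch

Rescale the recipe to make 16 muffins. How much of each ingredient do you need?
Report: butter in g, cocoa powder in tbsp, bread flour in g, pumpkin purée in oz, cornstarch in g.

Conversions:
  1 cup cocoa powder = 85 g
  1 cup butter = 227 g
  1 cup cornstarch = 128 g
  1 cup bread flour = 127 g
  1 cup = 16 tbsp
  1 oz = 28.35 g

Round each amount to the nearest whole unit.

Scaling factor: 16/36 = 4/9.
butter: 10 tbsp × 4/9 ÷ 16 tbsp/cup × 227 g/cup ≈ 63 g
cocoa powder: 300 g × 4/9 ÷ 85 g/cup × 16 tbsp/cup ≈ 25 tbsp
bread flour: (1 cup + 7 tbsp = 1.4375 cup) × 4/9 × 127 g/cup ≈ 81 g
pumpkin purée: 500 g × 4/9 ÷ 28.35 g/oz ≈ 8 oz
cornstarch: 1 tbsp × 4/9 ÷ 16 tbsp/cup × 128 g/cup ≈ 4 g

butter: 63 g; cocoa powder: 25 tbsp; bread flour: 81 g; pumpkin purée: 8 oz; cornstarch: 4 g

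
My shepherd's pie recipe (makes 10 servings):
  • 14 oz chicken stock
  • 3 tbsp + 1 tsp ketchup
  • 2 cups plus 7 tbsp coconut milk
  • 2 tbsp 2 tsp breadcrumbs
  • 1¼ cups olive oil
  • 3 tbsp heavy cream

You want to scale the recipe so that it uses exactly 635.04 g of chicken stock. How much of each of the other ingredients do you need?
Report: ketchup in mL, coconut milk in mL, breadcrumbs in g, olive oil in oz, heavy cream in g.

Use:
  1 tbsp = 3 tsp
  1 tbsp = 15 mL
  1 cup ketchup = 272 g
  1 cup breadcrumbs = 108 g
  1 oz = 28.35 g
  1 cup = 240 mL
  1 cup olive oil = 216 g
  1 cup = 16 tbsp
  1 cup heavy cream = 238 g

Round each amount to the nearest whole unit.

The original recipe has 396.9 g of chicken stock, so the scaling factor is 635.04 ÷ 396.9 = 8/5 = 1.6.
ketchup: (3 tbsp + 1 tsp = 10/3 tbsp) × 8/5 × 15 mL/tbsp = 80 mL
coconut milk: (2 cup + 7 tbsp = 2.4375 cup) × 8/5 × 240 mL/cup = 936 mL
breadcrumbs: (2 tbsp + 2 tsp = 8/3 tbsp) × 8/5 ÷ 16 tbsp/cup × 108 g/cup ≈ 29 g
olive oil: 1.25 cup × 8/5 × 216 g/cup ÷ 28.35 g/oz ≈ 15 oz
heavy cream: 3 tbsp × 8/5 ÷ 16 tbsp/cup × 238 g/cup ≈ 71 g

ketchup: 80 mL; coconut milk: 936 mL; breadcrumbs: 29 g; olive oil: 15 oz; heavy cream: 71 g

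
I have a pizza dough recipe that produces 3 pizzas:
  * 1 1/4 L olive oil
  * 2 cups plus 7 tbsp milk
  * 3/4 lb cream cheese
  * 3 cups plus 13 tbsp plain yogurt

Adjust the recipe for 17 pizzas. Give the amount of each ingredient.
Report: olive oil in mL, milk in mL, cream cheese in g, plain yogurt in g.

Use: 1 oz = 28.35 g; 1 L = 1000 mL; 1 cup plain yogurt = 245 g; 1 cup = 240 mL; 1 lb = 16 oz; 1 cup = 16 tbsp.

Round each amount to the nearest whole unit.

olive oil: 7083 mL; milk: 3315 mL; cream cheese: 1928 g; plain yogurt: 5293 g

Scaling factor: 17/3.
olive oil: 1.25 L × 17/3 × 1000 mL/L ≈ 7083 mL
milk: (2 cup + 7 tbsp = 2.4375 cup) × 17/3 × 240 mL/cup = 3315 mL
cream cheese: 0.75 lb × 17/3 × 16 oz/lb × 28.35 g/oz ≈ 1928 g
plain yogurt: (3 cup + 13 tbsp = 3.8125 cup) × 17/3 × 245 g/cup ≈ 5293 g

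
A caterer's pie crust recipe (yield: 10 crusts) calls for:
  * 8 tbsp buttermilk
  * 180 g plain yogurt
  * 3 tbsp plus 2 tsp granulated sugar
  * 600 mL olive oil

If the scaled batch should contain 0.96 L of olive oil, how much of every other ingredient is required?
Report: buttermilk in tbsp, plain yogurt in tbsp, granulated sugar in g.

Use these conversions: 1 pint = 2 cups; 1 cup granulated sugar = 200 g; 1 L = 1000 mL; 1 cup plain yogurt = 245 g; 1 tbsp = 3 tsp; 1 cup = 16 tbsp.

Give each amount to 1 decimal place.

buttermilk: 12.8 tbsp; plain yogurt: 18.8 tbsp; granulated sugar: 73.3 g

The original recipe has 0.6 L of olive oil, so the scaling factor is 0.96 ÷ 0.6 = 8/5 = 1.6.
buttermilk: 8 tbsp × 8/5 = 12.8 tbsp
plain yogurt: 180 g × 8/5 ÷ 245 g/cup × 16 tbsp/cup ≈ 18.8 tbsp
granulated sugar: (3 tbsp + 2 tsp = 11/3 tbsp) × 8/5 ÷ 16 tbsp/cup × 200 g/cup ≈ 73.3 g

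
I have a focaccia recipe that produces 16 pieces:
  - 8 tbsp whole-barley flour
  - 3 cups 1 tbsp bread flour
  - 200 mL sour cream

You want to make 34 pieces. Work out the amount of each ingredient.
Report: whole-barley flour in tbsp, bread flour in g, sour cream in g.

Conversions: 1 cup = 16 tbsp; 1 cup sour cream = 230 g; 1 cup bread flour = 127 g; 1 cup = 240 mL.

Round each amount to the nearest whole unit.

Scaling factor: 34/16 = 17/8 = 2.125.
whole-barley flour: 8 tbsp × 17/8 = 17 tbsp
bread flour: (3 cup + 1 tbsp = 3.0625 cup) × 17/8 × 127 g/cup ≈ 826 g
sour cream: 200 mL × 17/8 ÷ 240 mL/cup × 230 g/cup ≈ 407 g

whole-barley flour: 17 tbsp; bread flour: 826 g; sour cream: 407 g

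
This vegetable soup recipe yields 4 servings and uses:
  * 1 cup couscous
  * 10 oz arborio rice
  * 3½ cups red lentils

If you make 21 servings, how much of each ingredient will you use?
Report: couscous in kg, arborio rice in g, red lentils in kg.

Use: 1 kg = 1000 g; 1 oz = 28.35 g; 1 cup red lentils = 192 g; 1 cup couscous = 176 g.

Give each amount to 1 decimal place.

Scaling factor: 21/4 = 5.25.
couscous: 1 cup × 21/4 × 176 g/cup ÷ 1000 g/kg ≈ 0.9 kg
arborio rice: 10 oz × 21/4 × 28.35 g/oz ≈ 1488.4 g
red lentils: 3.5 cup × 21/4 × 192 g/cup ÷ 1000 g/kg ≈ 3.5 kg

couscous: 0.9 kg; arborio rice: 1488.4 g; red lentils: 3.5 kg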